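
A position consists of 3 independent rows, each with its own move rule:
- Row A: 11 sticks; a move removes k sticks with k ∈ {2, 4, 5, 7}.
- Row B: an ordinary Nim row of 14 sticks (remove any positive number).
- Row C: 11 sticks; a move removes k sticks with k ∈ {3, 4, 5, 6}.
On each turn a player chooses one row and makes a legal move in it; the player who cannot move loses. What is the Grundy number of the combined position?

15

For row A, compute g(0), g(1), … with moves {2, 4, 5, 7}:
k:     0  1  2  3  4  5  6  7  8  9 10 11
g(k):  0  0  1  1  2  2  3  3  4  0  0  1
So g(11) = 1.
Row B is a plain Nim row of size 14, so its Grundy value is 14.
Grundy values for row C (subtraction set {3, 4, 5, 6}):
k:     0  1  2  3  4  5  6  7  8  9 10 11
g(k):  0  0  0  1  1  1  2  2  2  0  0  0
So g(11) = 0.
By the Sprague-Grundy theorem, the Grundy value of a sum of independent games is the XOR of the component values.
Combined value = 1 XOR 14 XOR 0 = 15.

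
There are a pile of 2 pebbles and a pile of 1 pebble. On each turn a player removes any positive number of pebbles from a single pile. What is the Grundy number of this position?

Nim-sum: 2 ^ 1 = 3.

3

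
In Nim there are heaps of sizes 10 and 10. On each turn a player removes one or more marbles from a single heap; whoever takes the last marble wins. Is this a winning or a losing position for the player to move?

Bitwise XOR of the heap sizes:
  1010  (10)
  1010  (10)
  ----
  0000  (0)
The nim-sum is 0, so this is a P-position: the player to move is in a losing position under optimal play.

Losing position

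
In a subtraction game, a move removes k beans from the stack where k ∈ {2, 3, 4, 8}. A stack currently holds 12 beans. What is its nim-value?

Grundy values for subtraction set {2, 3, 4, 8}:
k:     0  1  2  3  4  5  6  7  8  9 10 11 12
g(k):  0  0  1  1  2  2  0  0  1  1  2  2  0
So g(12) = 0.

0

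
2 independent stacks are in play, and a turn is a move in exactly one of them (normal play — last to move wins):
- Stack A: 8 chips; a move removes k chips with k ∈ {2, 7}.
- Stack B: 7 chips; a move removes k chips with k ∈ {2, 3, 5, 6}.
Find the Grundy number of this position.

1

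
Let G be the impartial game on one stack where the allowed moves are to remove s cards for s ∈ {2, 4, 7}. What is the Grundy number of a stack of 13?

Compute g(0), g(1), … for moves {2, 4, 7}:
g(0) = mex{} = 0
g(1) = mex{} = 0
g(2) = mex{0} = 1
g(3) = mex{0} = 1
g(4) = mex{0,1} = 2
g(5) = mex{0,1} = 2
g(6) = mex{1,2} = 0
g(7) = mex{0,1,2} = 3
g(8) = mex{0,2} = 1
g(9) = mex{1,2,3} = 0
g(10) = mex{0,1} = 2
g(11) = mex{0,2,3} = 1
g(12) = mex{1,2} = 0
g(13) = mex{0,1} = 2
So g(13) = 2.

2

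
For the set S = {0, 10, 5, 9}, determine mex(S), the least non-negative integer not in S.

0 is in the set but 1 is not, so the mex is 1.

1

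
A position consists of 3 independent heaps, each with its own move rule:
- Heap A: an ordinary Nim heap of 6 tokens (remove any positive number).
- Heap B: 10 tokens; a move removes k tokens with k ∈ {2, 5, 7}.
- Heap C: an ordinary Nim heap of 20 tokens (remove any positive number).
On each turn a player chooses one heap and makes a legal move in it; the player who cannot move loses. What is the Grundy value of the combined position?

18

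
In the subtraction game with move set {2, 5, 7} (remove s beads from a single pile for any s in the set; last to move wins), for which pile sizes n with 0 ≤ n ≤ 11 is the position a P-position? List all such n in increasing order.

0, 1, 4, 10

Build the Grundy sequence with g(k) = mex{g(k−s) : s ∈ {2, 5, 7}, s ≤ k}:
g(0) = mex{} = 0
g(1) = mex{} = 0
g(2) = mex{0} = 1
g(3) = mex{0} = 1
g(4) = mex{1} = 0
g(5) = mex{0,1} = 2
g(6) = mex{0} = 1
g(7) = mex{0,1,2} = 3
g(8) = mex{0,1} = 2
g(9) = mex{0,1,3} = 2
g(10) = mex{1,2} = 0
g(11) = mex{0,1,2} = 3
The P-positions (g = 0) in 0..11 are 0, 1, 4, 10.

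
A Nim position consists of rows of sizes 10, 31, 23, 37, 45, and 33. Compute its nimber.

Write each in binary and XOR column by column:
  001010  (10)
  011111  (31)
  010111  (23)
  100101  (37)
  101101  (45)
  100001  (33)
  ------
  101011  (43)

43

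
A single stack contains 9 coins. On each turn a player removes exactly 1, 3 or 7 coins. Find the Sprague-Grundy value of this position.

1

Build the Grundy sequence with g(k) = mex{g(k−s) : s ∈ {1, 3, 7}, s ≤ k}:
g(0) = mex{} = 0
g(1) = mex{0} = 1
g(2) = mex{1} = 0
g(3) = mex{0} = 1
g(4) = mex{1} = 0
g(5) = mex{0} = 1
g(6) = mex{1} = 0
g(7) = mex{0} = 1
g(8) = mex{1} = 0
g(9) = mex{0} = 1
So g(9) = 1.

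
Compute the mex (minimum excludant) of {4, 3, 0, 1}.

2

The values 0, 1 are all present; 2 is the first non-negative integer missing from the set.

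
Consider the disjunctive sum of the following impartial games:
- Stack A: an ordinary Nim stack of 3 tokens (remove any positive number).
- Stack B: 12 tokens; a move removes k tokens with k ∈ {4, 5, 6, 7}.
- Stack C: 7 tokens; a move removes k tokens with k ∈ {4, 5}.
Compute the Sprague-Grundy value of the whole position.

2

Stack A is a plain Nim stack of size 3, so its Grundy value is 3.
For stack B, compute g(0), g(1), … with moves {4, 5, 6, 7}:
g(0) = mex{} = 0
g(1) = mex{} = 0
g(2) = mex{} = 0
g(3) = mex{} = 0
g(4) = mex{0} = 1
g(5) = mex{0} = 1
g(6) = mex{0} = 1
g(7) = mex{0} = 1
g(8) = mex{0,1} = 2
g(9) = mex{0,1} = 2
g(10) = mex{0,1} = 2
g(11) = mex{1} = 0
g(12) = mex{1,2} = 0
So g(12) = 0.
Grundy values for stack C (subtraction set {4, 5}):
g(0) = mex{} = 0
g(1) = mex{} = 0
g(2) = mex{} = 0
g(3) = mex{} = 0
g(4) = mex{0} = 1
g(5) = mex{0} = 1
g(6) = mex{0} = 1
g(7) = mex{0} = 1
So g(7) = 1.
The value of a disjunctive sum is the nim-sum of the parts.
Combined value = 3 ⊕ 0 ⊕ 1 = 2.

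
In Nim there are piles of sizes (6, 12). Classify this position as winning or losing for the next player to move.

Winning position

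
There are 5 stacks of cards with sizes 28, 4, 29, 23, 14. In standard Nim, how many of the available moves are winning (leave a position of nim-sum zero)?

Nim-sum: 28 XOR 4 XOR 29 XOR 23 XOR 14 = 28.
The overall nim-sum is X = 28. A stack of size p has a winning move iff p XOR X < p (reduce it to p XOR X).
  28: 28 XOR 28 = 0 < 28 — winning move (to 0).
  4: 4 XOR 28 = 24 ≥ 4 — no move.
  29: 29 XOR 28 = 1 < 29 — winning move (to 1).
  23: 23 XOR 28 = 11 < 23 — winning move (to 11).
  14: 14 XOR 28 = 18 ≥ 14 — no move.
That gives 3 winning moves.

3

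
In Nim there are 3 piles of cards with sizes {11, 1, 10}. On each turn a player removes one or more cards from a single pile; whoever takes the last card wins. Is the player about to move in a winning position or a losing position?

Losing position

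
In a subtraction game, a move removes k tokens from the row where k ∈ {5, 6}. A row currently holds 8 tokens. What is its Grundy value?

1

Compute g(0), g(1), … for moves {5, 6}:
k:     0  1  2  3  4  5  6  7  8
g(k):  0  0  0  0  0  1  1  1  1
So g(8) = 1.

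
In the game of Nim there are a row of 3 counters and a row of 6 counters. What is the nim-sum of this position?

Nim-sum: 3 XOR 6 = 5.

5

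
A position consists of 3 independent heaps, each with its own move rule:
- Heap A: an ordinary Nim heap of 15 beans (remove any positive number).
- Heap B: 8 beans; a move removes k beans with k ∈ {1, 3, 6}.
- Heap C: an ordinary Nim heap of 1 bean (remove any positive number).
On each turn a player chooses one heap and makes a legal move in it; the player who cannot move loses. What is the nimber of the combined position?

12

Heap A is a plain Nim heap of size 15, so its Grundy value is 15.
Build the Grundy sequence for heap B with g(k) = mex{g(k−s) : s ∈ {1, 3, 6}, s ≤ k}:
g(0) = mex{} = 0
g(1) = mex{0} = 1
g(2) = mex{1} = 0
g(3) = mex{0} = 1
g(4) = mex{1} = 0
g(5) = mex{0} = 1
g(6) = mex{0,1} = 2
g(7) = mex{0,1,2} = 3
g(8) = mex{0,1,3} = 2
So g(8) = 2.
Heap C is a plain Nim heap of size 1, so its Grundy value is 1.
By the Sprague-Grundy theorem, the Grundy value of a sum of independent games is the XOR of the component values.
Combined value = 15 ⊕ 2 ⊕ 1 = 12.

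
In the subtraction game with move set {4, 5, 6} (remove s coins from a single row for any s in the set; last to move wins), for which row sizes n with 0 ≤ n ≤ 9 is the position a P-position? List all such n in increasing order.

Build the Grundy sequence with g(k) = mex{g(k−s) : s ∈ {4, 5, 6}, s ≤ k}:
k:     0  1  2  3  4  5  6  7  8  9
g(k):  0  0  0  0  1  1  1  1  2  2
The P-positions (g = 0) in 0..9 are 0, 1, 2, 3.

0, 1, 2, 3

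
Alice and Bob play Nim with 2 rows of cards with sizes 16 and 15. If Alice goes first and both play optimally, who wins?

Alice wins

In binary:
  10000  (16)
  01111  (15)
  -----
  11111  (31)
The nim-sum is 31 ≠ 0, so this is an N-position: the player to move can win; Alice has a winning move.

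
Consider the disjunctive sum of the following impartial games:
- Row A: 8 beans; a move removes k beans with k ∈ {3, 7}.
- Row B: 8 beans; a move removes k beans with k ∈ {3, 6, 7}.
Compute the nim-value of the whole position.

Build the Grundy sequence for row A with g(k) = mex{g(k−s) : s ∈ {3, 7}, s ≤ k}:
g(0) = mex{} = 0
g(1) = mex{} = 0
g(2) = mex{} = 0
g(3) = mex{0} = 1
g(4) = mex{0} = 1
g(5) = mex{0} = 1
g(6) = mex{1} = 0
g(7) = mex{0,1} = 2
g(8) = mex{0,1} = 2
So g(8) = 2.
Build the Grundy sequence for row B with g(k) = mex{g(k−s) : s ∈ {3, 6, 7}, s ≤ k}:
k:     0  1  2  3  4  5  6  7  8
g(k):  0  0  0  1  1  1  2  2  2
So g(8) = 2.
By the Sprague-Grundy theorem, the Grundy value of a sum of independent games is the XOR of the component values.
Combined value = 2 ⊕ 2 = 0.

0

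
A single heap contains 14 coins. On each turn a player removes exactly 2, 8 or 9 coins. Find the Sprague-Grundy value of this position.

3

Grundy values for subtraction set {2, 8, 9}:
g(0) = mex{} = 0
g(1) = mex{} = 0
g(2) = mex{0} = 1
g(3) = mex{0} = 1
g(4) = mex{1} = 0
g(5) = mex{1} = 0
g(6) = mex{0} = 1
g(7) = mex{0} = 1
g(8) = mex{0,1} = 2
g(9) = mex{0,1} = 2
g(10) = mex{0,1,2} = 3
g(11) = mex{1,2} = 0
g(12) = mex{0,1,3} = 2
g(13) = mex{0} = 1
g(14) = mex{0,1,2} = 3
So g(14) = 3.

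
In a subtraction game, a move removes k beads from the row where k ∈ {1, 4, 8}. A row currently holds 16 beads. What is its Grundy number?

2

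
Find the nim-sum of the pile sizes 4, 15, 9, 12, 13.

Nim-sum: 4 ⊕ 15 ⊕ 9 ⊕ 12 ⊕ 13 = 3.

3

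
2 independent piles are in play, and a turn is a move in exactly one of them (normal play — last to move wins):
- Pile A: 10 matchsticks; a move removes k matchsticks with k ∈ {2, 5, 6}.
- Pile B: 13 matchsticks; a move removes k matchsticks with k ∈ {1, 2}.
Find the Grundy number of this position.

For pile A, compute g(0), g(1), … with moves {2, 5, 6}:
g(0) = mex{} = 0
g(1) = mex{} = 0
g(2) = mex{0} = 1
g(3) = mex{0} = 1
g(4) = mex{1} = 0
g(5) = mex{0,1} = 2
g(6) = mex{0} = 1
g(7) = mex{0,1,2} = 3
g(8) = mex{1} = 0
g(9) = mex{0,1,3} = 2
g(10) = mex{0,2} = 1
So g(10) = 1.
Grundy values for pile B (subtraction set {1, 2}):
g(0) = mex{} = 0
g(1) = mex{0} = 1
g(2) = mex{0,1} = 2
g(3) = mex{1,2} = 0
g(4) = mex{0,2} = 1
g(5) = mex{0,1} = 2
g(6) = mex{1,2} = 0
g(7) = mex{0,2} = 1
g(8) = mex{0,1} = 2
g(9) = mex{1,2} = 0
g(10) = mex{0,2} = 1
g(11) = mex{0,1} = 2
g(12) = mex{1,2} = 0
g(13) = mex{0,2} = 1
So g(13) = 1.
By the Sprague-Grundy theorem, the Grundy value of a sum of independent games is the XOR of the component values.
Combined value = 1 ⊕ 1 = 0.

0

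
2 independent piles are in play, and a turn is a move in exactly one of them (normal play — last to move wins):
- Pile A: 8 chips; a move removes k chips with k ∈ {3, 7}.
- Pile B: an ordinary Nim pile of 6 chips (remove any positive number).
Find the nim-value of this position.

4

For pile A, compute g(0), g(1), … with moves {3, 7}:
g(0) = mex{} = 0
g(1) = mex{} = 0
g(2) = mex{} = 0
g(3) = mex{0} = 1
g(4) = mex{0} = 1
g(5) = mex{0} = 1
g(6) = mex{1} = 0
g(7) = mex{0,1} = 2
g(8) = mex{0,1} = 2
So g(8) = 2.
Pile B is a plain Nim pile of size 6, so its Grundy value is 6.
By the Sprague-Grundy theorem, the Grundy value of a sum of independent games is the XOR of the component values.
Combined value = 2 XOR 6 = 4.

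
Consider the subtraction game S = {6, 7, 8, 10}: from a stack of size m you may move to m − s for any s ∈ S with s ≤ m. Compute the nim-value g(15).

2

Compute g(0), g(1), … for moves {6, 7, 8, 10}:
k:     0  1  2  3  4  5  6  7  8  9 10 11 12 13 14 15
g(k):  0  0  0  0  0  0  1  1  1  1  1  1  2  2  2  2
So g(15) = 2.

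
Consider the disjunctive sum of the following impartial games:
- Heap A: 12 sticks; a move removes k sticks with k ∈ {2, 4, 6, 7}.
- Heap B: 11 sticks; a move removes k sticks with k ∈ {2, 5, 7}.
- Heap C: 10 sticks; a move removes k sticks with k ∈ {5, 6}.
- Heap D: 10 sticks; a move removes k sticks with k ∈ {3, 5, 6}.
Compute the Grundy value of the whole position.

0

Grundy values for heap A (subtraction set {2, 4, 6, 7}):
k:     0  1  2  3  4  5  6  7  8  9 10 11 12
g(k):  0  0  1  1  2  2  3  3  4  0  0  1  1
So g(12) = 1.
Grundy values for heap B (subtraction set {2, 5, 7}):
g(0) = mex{} = 0
g(1) = mex{} = 0
g(2) = mex{0} = 1
g(3) = mex{0} = 1
g(4) = mex{1} = 0
g(5) = mex{0,1} = 2
g(6) = mex{0} = 1
g(7) = mex{0,1,2} = 3
g(8) = mex{0,1} = 2
g(9) = mex{0,1,3} = 2
g(10) = mex{1,2} = 0
g(11) = mex{0,1,2} = 3
So g(11) = 3.
For heap C, compute g(0), g(1), … with moves {5, 6}:
g(0) = mex{} = 0
g(1) = mex{} = 0
g(2) = mex{} = 0
g(3) = mex{} = 0
g(4) = mex{} = 0
g(5) = mex{0} = 1
g(6) = mex{0} = 1
g(7) = mex{0} = 1
g(8) = mex{0} = 1
g(9) = mex{0} = 1
g(10) = mex{0,1} = 2
So g(10) = 2.
For heap D, compute g(0), g(1), … with moves {3, 5, 6}:
g(0) = mex{} = 0
g(1) = mex{} = 0
g(2) = mex{} = 0
g(3) = mex{0} = 1
g(4) = mex{0} = 1
g(5) = mex{0} = 1
g(6) = mex{0,1} = 2
g(7) = mex{0,1} = 2
g(8) = mex{0,1} = 2
g(9) = mex{1,2} = 0
g(10) = mex{1,2} = 0
So g(10) = 0.
By the Sprague-Grundy theorem, the Grundy value of a sum of independent games is the XOR of the component values.
Combined value = 1 XOR 3 XOR 2 XOR 0 = 0.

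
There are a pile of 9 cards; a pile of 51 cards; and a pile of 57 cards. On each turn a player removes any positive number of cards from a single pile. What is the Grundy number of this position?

Nim-sum: 9 XOR 51 XOR 57 = 3.

3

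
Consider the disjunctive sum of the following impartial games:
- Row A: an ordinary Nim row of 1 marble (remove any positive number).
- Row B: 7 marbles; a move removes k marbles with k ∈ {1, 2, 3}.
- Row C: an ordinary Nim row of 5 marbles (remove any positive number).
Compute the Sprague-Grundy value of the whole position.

7

Row A is a plain Nim row of size 1, so its Grundy value is 1.
For row B, compute g(0), g(1), … with moves {1, 2, 3}:
k:     0  1  2  3  4  5  6  7
g(k):  0  1  2  3  0  1  2  3
So g(7) = 3.
Row C is a plain Nim row of size 5, so its Grundy value is 5.
By the Sprague-Grundy theorem, the Grundy value of a sum of independent games is the XOR of the component values.
Combined value = 1 XOR 3 XOR 5 = 7.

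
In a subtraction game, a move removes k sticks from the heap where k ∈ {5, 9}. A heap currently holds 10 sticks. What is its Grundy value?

Grundy values for subtraction set {5, 9}:
k:     0  1  2  3  4  5  6  7  8  9 10
g(k):  0  0  0  0  0  1  1  1  1  1  2
So g(10) = 2.

2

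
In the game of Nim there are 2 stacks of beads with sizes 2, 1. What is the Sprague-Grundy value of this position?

3

Compute the nim-sum pairwise:
2 ⊕ 1 = 3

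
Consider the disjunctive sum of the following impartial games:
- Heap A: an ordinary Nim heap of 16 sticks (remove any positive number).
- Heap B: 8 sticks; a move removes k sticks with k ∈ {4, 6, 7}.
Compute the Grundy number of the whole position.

Heap A is a plain Nim heap of size 16, so its Grundy value is 16.
For heap B, compute g(0), g(1), … with moves {4, 6, 7}:
g(0) = mex{} = 0
g(1) = mex{} = 0
g(2) = mex{} = 0
g(3) = mex{} = 0
g(4) = mex{0} = 1
g(5) = mex{0} = 1
g(6) = mex{0} = 1
g(7) = mex{0} = 1
g(8) = mex{0,1} = 2
So g(8) = 2.
The value of a disjunctive sum is the nim-sum of the parts.
Combined value = 16 ⊕ 2 = 18.

18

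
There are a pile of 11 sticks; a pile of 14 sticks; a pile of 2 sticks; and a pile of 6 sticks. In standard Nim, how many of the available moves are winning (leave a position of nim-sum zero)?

1

Write each in binary and XOR column by column:
  1011  (11)
  1110  (14)
  0010  (2)
  0110  (6)
  ----
  0001  (1)
The overall nim-sum is X = 1. A pile of size p has a winning move iff p XOR X < p (reduce it to p XOR X).
  11: 11 XOR 1 = 10 < 11 — winning move (to 10).
  14: 14 XOR 1 = 15 ≥ 14 — no move.
  2: 2 XOR 1 = 3 ≥ 2 — no move.
  6: 6 XOR 1 = 7 ≥ 6 — no move.
That gives 1 winning move.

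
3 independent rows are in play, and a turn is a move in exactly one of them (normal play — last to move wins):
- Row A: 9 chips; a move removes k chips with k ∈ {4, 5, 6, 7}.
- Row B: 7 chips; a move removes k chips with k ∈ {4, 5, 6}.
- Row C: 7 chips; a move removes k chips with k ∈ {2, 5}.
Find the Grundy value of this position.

3

Grundy values for row A (subtraction set {4, 5, 6, 7}):
k:     0  1  2  3  4  5  6  7  8  9
g(k):  0  0  0  0  1  1  1  1  2  2
So g(9) = 2.
Build the Grundy sequence for row B with g(k) = mex{g(k−s) : s ∈ {4, 5, 6}, s ≤ k}:
g(0) = mex{} = 0
g(1) = mex{} = 0
g(2) = mex{} = 0
g(3) = mex{} = 0
g(4) = mex{0} = 1
g(5) = mex{0} = 1
g(6) = mex{0} = 1
g(7) = mex{0} = 1
So g(7) = 1.
Build the Grundy sequence for row C with g(k) = mex{g(k−s) : s ∈ {2, 5}, s ≤ k}:
k:     0  1  2  3  4  5  6  7
g(k):  0  0  1  1  0  2  1  0
So g(7) = 0.
The value of a disjunctive sum is the nim-sum of the parts.
Combined value = 2 ⊕ 1 ⊕ 0 = 3.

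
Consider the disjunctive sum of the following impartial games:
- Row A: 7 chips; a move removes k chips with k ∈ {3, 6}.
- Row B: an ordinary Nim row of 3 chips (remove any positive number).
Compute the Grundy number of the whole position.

1

Build the Grundy sequence for row A with g(k) = mex{g(k−s) : s ∈ {3, 6}, s ≤ k}:
k:     0  1  2  3  4  5  6  7
g(k):  0  0  0  1  1  1  2  2
So g(7) = 2.
Row B is a plain Nim row of size 3, so its Grundy value is 3.
The value of a disjunctive sum is the nim-sum of the parts.
Combined value = 2 XOR 3 = 1.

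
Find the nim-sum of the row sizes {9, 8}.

1

Compute the nim-sum pairwise:
9 ^ 8 = 1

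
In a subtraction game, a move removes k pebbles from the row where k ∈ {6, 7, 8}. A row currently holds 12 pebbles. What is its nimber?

Build the Grundy sequence with g(k) = mex{g(k−s) : s ∈ {6, 7, 8}, s ≤ k}:
g(0) = mex{} = 0
g(1) = mex{} = 0
g(2) = mex{} = 0
g(3) = mex{} = 0
g(4) = mex{} = 0
g(5) = mex{} = 0
g(6) = mex{0} = 1
g(7) = mex{0} = 1
g(8) = mex{0} = 1
g(9) = mex{0} = 1
g(10) = mex{0} = 1
g(11) = mex{0} = 1
g(12) = mex{0,1} = 2
So g(12) = 2.

2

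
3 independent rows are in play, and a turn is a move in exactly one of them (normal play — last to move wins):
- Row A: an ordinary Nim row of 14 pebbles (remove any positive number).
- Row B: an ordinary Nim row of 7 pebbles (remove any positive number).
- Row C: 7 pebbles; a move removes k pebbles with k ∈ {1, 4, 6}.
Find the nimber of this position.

9

Row A is a plain Nim row of size 14, so its Grundy value is 14.
Row B is a plain Nim row of size 7, so its Grundy value is 7.
For row C, compute g(0), g(1), … with moves {1, 4, 6}:
k:     0  1  2  3  4  5  6  7
g(k):  0  1  0  1  2  0  1  0
So g(7) = 0.
By the Sprague-Grundy theorem, the Grundy value of a sum of independent games is the XOR of the component values.
Combined value = 14 ⊕ 7 ⊕ 0 = 9.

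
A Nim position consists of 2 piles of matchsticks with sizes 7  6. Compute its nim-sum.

1

In binary:
  111  (7)
  110  (6)
  ---
  001  (1)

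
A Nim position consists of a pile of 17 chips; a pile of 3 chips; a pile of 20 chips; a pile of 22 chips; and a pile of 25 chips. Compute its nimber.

9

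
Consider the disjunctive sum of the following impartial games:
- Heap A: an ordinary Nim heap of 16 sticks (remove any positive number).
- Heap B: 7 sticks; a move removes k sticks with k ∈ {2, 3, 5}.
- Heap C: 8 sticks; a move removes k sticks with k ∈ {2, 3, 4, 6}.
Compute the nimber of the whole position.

Heap A is a plain Nim heap of size 16, so its Grundy value is 16.
Build the Grundy sequence for heap B with g(k) = mex{g(k−s) : s ∈ {2, 3, 5}, s ≤ k}:
k:     0  1  2  3  4  5  6  7
g(k):  0  0  1  1  2  2  3  0
So g(7) = 0.
Grundy values for heap C (subtraction set {2, 3, 4, 6}):
g(0) = mex{} = 0
g(1) = mex{} = 0
g(2) = mex{0} = 1
g(3) = mex{0} = 1
g(4) = mex{0,1} = 2
g(5) = mex{0,1} = 2
g(6) = mex{0,1,2} = 3
g(7) = mex{0,1,2} = 3
g(8) = mex{1,2,3} = 0
So g(8) = 0.
By the Sprague-Grundy theorem, the Grundy value of a sum of independent games is the XOR of the component values.
Combined value = 16 ⊕ 0 ⊕ 0 = 16.

16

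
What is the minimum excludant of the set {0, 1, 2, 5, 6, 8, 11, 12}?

The values 0, 1, 2 are all present; 3 is the first non-negative integer missing from the set.

3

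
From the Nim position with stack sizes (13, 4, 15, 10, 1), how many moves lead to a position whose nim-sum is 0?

Compute the nim-sum pairwise:
13 XOR 4 = 9
9 XOR 15 = 6
6 XOR 10 = 12
12 XOR 1 = 13
The overall nim-sum is X = 13. A stack of size p has a winning move iff p XOR X < p (reduce it to p XOR X).
  13: 13 XOR 13 = 0 < 13 — winning move (to 0).
  4: 4 XOR 13 = 9 ≥ 4 — no move.
  15: 15 XOR 13 = 2 < 15 — winning move (to 2).
  10: 10 XOR 13 = 7 < 10 — winning move (to 7).
  1: 1 XOR 13 = 12 ≥ 1 — no move.
That gives 3 winning moves.

3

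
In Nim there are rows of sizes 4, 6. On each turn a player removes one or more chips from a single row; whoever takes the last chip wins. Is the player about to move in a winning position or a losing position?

Nim-sum: 4 XOR 6 = 2.
The nim-sum is 2 ≠ 0, so this is an N-position: the player to move can win.

Winning position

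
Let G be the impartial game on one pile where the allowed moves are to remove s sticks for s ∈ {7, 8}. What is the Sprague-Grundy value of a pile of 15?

0

Compute g(0), g(1), … for moves {7, 8}:
k:     0  1  2  3  4  5  6  7  8  9 10 11 12 13 14 15
g(k):  0  0  0  0  0  0  0  1  1  1  1  1  1  1  2  0
So g(15) = 0.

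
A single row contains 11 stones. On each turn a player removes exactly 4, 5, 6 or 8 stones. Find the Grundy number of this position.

2

Grundy values for subtraction set {4, 5, 6, 8}:
g(0) = mex{} = 0
g(1) = mex{} = 0
g(2) = mex{} = 0
g(3) = mex{} = 0
g(4) = mex{0} = 1
g(5) = mex{0} = 1
g(6) = mex{0} = 1
g(7) = mex{0} = 1
g(8) = mex{0,1} = 2
g(9) = mex{0,1} = 2
g(10) = mex{0,1} = 2
g(11) = mex{0,1} = 2
So g(11) = 2.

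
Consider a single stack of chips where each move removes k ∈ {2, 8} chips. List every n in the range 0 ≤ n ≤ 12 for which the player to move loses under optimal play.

0, 1, 4, 5, 10, 11

Build the Grundy sequence with g(k) = mex{g(k−s) : s ∈ {2, 8}, s ≤ k}:
k:     0  1  2  3  4  5  6  7  8  9 10 11 12
g(k):  0  0  1  1  0  0  1  1  2  2  0  0  1
The P-positions (g = 0) in 0..12 are 0, 1, 4, 5, 10, 11.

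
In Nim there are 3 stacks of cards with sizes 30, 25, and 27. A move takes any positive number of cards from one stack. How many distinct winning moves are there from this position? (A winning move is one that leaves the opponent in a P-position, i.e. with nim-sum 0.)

In binary:
  11110  (30)
  11001  (25)
  11011  (27)
  -----
  11100  (28)
The overall nim-sum is X = 28. A stack of size p has a winning move iff p XOR X < p (reduce it to p XOR X).
  30: 30 XOR 28 = 2 < 30 — winning move (to 2).
  25: 25 XOR 28 = 5 < 25 — winning move (to 5).
  27: 27 XOR 28 = 7 < 27 — winning move (to 7).
That gives 3 winning moves.

3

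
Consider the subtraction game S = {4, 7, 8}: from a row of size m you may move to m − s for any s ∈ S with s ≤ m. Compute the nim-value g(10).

Build the Grundy sequence with g(k) = mex{g(k−s) : s ∈ {4, 7, 8}, s ≤ k}:
k:     0  1  2  3  4  5  6  7  8  9 10
g(k):  0  0  0  0  1  1  1  1  2  2  2
So g(10) = 2.

2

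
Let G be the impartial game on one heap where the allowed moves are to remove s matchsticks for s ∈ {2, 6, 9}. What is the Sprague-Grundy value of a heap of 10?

1

Build the Grundy sequence with g(k) = mex{g(k−s) : s ∈ {2, 6, 9}, s ≤ k}:
k:     0  1  2  3  4  5  6  7  8  9 10
g(k):  0  0  1  1  0  0  1  1  0  2  1
So g(10) = 1.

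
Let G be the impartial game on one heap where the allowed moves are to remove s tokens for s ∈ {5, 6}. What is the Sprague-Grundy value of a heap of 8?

1

Build the Grundy sequence with g(k) = mex{g(k−s) : s ∈ {5, 6}, s ≤ k}:
k:     0  1  2  3  4  5  6  7  8
g(k):  0  0  0  0  0  1  1  1  1
So g(8) = 1.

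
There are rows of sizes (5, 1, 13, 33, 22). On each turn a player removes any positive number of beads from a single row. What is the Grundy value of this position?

Compute the nim-sum pairwise:
5 ^ 1 = 4
4 ^ 13 = 9
9 ^ 33 = 40
40 ^ 22 = 62

62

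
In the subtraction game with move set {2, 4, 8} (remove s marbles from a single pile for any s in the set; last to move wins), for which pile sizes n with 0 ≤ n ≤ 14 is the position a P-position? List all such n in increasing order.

0, 1, 6, 7, 12, 13

Compute g(0), g(1), … for moves {2, 4, 8}:
k:     0  1  2  3  4  5  6  7  8  9 10 11 12 13 14
g(k):  0  0  1  1  2  2  0  0  1  1  2  2  0  0  1
The P-positions (g = 0) in 0..14 are 0, 1, 6, 7, 12, 13.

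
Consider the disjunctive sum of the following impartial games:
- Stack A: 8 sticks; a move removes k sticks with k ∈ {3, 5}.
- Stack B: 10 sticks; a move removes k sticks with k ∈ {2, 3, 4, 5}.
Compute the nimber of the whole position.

1

For stack A, compute g(0), g(1), … with moves {3, 5}:
k:     0  1  2  3  4  5  6  7  8
g(k):  0  0  0  1  1  1  2  2  0
So g(8) = 0.
Build the Grundy sequence for stack B with g(k) = mex{g(k−s) : s ∈ {2, 3, 4, 5}, s ≤ k}:
g(0) = mex{} = 0
g(1) = mex{} = 0
g(2) = mex{0} = 1
g(3) = mex{0} = 1
g(4) = mex{0,1} = 2
g(5) = mex{0,1} = 2
g(6) = mex{0,1,2} = 3
g(7) = mex{1,2} = 0
g(8) = mex{1,2,3} = 0
g(9) = mex{0,2,3} = 1
g(10) = mex{0,2,3} = 1
So g(10) = 1.
By the Sprague-Grundy theorem, the Grundy value of a sum of independent games is the XOR of the component values.
Combined value = 0 XOR 1 = 1.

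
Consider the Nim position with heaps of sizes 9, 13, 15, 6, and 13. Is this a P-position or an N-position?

P-position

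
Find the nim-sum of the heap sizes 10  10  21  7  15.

29

Nim-sum: 10 XOR 10 XOR 21 XOR 7 XOR 15 = 29.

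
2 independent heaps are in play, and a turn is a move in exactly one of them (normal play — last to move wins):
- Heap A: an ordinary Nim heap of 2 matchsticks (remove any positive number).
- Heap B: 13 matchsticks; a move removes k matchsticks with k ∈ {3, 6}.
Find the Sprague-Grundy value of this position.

Heap A is a plain Nim heap of size 2, so its Grundy value is 2.
For heap B, compute g(0), g(1), … with moves {3, 6}:
k:     0  1  2  3  4  5  6  7  8  9 10 11 12 13
g(k):  0  0  0  1  1  1  2  2  2  0  0  0  1  1
So g(13) = 1.
The value of a disjunctive sum is the nim-sum of the parts.
Combined value = 2 XOR 1 = 3.

3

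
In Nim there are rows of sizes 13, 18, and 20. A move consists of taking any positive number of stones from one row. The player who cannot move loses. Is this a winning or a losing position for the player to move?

Winning position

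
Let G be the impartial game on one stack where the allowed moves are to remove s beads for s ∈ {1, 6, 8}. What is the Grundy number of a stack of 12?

1

Build the Grundy sequence with g(k) = mex{g(k−s) : s ∈ {1, 6, 8}, s ≤ k}:
k:     0  1  2  3  4  5  6  7  8  9 10 11 12
g(k):  0  1  0  1  0  1  2  0  1  0  1  0  1
So g(12) = 1.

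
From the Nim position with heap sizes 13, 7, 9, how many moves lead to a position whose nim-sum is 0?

1

Write each in binary and XOR column by column:
  1101  (13)
  0111  (7)
  1001  (9)
  ----
  0011  (3)
The overall nim-sum is X = 3. A heap of size p has a winning move iff p XOR X < p (reduce it to p XOR X).
  13: 13 XOR 3 = 14 ≥ 13 — no move.
  7: 7 XOR 3 = 4 < 7 — winning move (to 4).
  9: 9 XOR 3 = 10 ≥ 9 — no move.
That gives 1 winning move.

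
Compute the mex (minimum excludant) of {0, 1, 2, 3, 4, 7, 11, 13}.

5

The values 0, 1, 2, 3, 4 are all present; 5 is the first non-negative integer missing from the set.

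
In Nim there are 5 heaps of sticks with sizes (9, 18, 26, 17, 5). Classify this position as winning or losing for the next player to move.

Nim-sum: 9 ^ 18 ^ 26 ^ 17 ^ 5 = 21.
The nim-sum is 21 ≠ 0, so this is an N-position: the player to move can win.

Winning position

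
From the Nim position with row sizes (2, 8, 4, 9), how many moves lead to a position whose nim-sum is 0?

1

Compute the nim-sum pairwise:
2 ⊕ 8 = 10
10 ⊕ 4 = 14
14 ⊕ 9 = 7
The overall nim-sum is X = 7. A row of size p has a winning move iff p XOR X < p (reduce it to p XOR X).
  2: 2 XOR 7 = 5 ≥ 2 — no move.
  8: 8 XOR 7 = 15 ≥ 8 — no move.
  4: 4 XOR 7 = 3 < 4 — winning move (to 3).
  9: 9 XOR 7 = 14 ≥ 9 — no move.
That gives 1 winning move.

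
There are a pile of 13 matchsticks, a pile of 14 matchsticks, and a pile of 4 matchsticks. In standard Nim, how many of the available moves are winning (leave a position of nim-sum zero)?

3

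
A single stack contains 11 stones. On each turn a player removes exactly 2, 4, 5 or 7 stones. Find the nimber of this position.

1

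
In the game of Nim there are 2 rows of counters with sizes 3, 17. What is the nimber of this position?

18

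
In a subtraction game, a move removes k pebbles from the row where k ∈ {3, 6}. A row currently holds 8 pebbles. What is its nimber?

2

Build the Grundy sequence with g(k) = mex{g(k−s) : s ∈ {3, 6}, s ≤ k}:
g(0) = mex{} = 0
g(1) = mex{} = 0
g(2) = mex{} = 0
g(3) = mex{0} = 1
g(4) = mex{0} = 1
g(5) = mex{0} = 1
g(6) = mex{0,1} = 2
g(7) = mex{0,1} = 2
g(8) = mex{0,1} = 2
So g(8) = 2.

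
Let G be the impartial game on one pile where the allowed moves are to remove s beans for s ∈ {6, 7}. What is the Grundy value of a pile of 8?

Grundy values for subtraction set {6, 7}:
k:     0  1  2  3  4  5  6  7  8
g(k):  0  0  0  0  0  0  1  1  1
So g(8) = 1.

1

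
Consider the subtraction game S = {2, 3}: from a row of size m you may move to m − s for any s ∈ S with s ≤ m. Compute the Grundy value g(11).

Grundy values for subtraction set {2, 3}:
g(0) = mex{} = 0
g(1) = mex{} = 0
g(2) = mex{0} = 1
g(3) = mex{0} = 1
g(4) = mex{0,1} = 2
g(5) = mex{1} = 0
g(6) = mex{1,2} = 0
g(7) = mex{0,2} = 1
g(8) = mex{0} = 1
g(9) = mex{0,1} = 2
g(10) = mex{1} = 0
g(11) = mex{1,2} = 0
So g(11) = 0.

0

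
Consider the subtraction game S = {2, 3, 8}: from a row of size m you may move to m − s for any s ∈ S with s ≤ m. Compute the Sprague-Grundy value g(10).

Compute g(0), g(1), … for moves {2, 3, 8}:
k:     0  1  2  3  4  5  6  7  8  9 10
g(k):  0  0  1  1  2  0  0  1  1  2  0
So g(10) = 0.

0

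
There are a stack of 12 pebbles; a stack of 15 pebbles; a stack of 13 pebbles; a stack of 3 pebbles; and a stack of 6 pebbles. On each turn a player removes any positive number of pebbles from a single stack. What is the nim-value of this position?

Compute the nim-sum pairwise:
12 ⊕ 15 = 3
3 ⊕ 13 = 14
14 ⊕ 3 = 13
13 ⊕ 6 = 11

11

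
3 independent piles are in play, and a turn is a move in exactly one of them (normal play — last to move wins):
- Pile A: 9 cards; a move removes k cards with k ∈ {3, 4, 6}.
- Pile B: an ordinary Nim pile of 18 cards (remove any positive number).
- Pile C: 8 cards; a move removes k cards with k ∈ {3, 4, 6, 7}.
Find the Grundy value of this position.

16

Build the Grundy sequence for pile A with g(k) = mex{g(k−s) : s ∈ {3, 4, 6}, s ≤ k}:
k:     0  1  2  3  4  5  6  7  8  9
g(k):  0  0  0  1  1  1  2  2  2  0
So g(9) = 0.
Pile B is a plain Nim pile of size 18, so its Grundy value is 18.
For pile C, compute g(0), g(1), … with moves {3, 4, 6, 7}:
g(0) = mex{} = 0
g(1) = mex{} = 0
g(2) = mex{} = 0
g(3) = mex{0} = 1
g(4) = mex{0} = 1
g(5) = mex{0} = 1
g(6) = mex{0,1} = 2
g(7) = mex{0,1} = 2
g(8) = mex{0,1} = 2
So g(8) = 2.
By the Sprague-Grundy theorem, the Grundy value of a sum of independent games is the XOR of the component values.
Combined value = 0 ⊕ 18 ⊕ 2 = 16.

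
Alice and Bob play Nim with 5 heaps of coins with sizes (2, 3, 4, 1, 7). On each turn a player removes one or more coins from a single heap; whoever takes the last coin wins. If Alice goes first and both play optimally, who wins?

Alice wins

Nim-sum: 2 ^ 3 ^ 4 ^ 1 ^ 7 = 3.
The nim-sum is 3 ≠ 0, so this is an N-position: the player to move can win; Alice has a winning move.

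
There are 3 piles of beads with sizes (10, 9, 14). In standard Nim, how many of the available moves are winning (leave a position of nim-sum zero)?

3

Compute the nim-sum pairwise:
10 ⊕ 9 = 3
3 ⊕ 14 = 13
The overall nim-sum is X = 13. A pile of size p has a winning move iff p XOR X < p (reduce it to p XOR X).
  10: 10 XOR 13 = 7 < 10 — winning move (to 7).
  9: 9 XOR 13 = 4 < 9 — winning move (to 4).
  14: 14 XOR 13 = 3 < 14 — winning move (to 3).
That gives 3 winning moves.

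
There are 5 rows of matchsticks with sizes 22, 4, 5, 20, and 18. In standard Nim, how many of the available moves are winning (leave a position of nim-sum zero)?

3

Write each in binary and XOR column by column:
  10110  (22)
  00100  (4)
  00101  (5)
  10100  (20)
  10010  (18)
  -----
  10001  (17)
The overall nim-sum is X = 17. A row of size p has a winning move iff p XOR X < p (reduce it to p XOR X).
  22: 22 XOR 17 = 7 < 22 — winning move (to 7).
  4: 4 XOR 17 = 21 ≥ 4 — no move.
  5: 5 XOR 17 = 20 ≥ 5 — no move.
  20: 20 XOR 17 = 5 < 20 — winning move (to 5).
  18: 18 XOR 17 = 3 < 18 — winning move (to 3).
That gives 3 winning moves.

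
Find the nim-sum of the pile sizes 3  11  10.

2

Nim-sum: 3 ^ 11 ^ 10 = 2.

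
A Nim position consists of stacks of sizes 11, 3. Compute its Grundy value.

8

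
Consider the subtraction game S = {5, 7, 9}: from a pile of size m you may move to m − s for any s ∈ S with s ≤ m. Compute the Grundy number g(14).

0

Compute g(0), g(1), … for moves {5, 7, 9}:
k:     0  1  2  3  4  5  6  7  8  9 10 11 12 13 14
g(k):  0  0  0  0  0  1  1  1  1  1  2  2  2  2  0
So g(14) = 0.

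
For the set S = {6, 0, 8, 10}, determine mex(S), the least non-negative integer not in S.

0 is in the set but 1 is not, so the mex is 1.

1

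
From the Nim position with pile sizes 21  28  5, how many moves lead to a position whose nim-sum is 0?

1

In binary:
  10101  (21)
  11100  (28)
  00101  (5)
  -----
  01100  (12)
The overall nim-sum is X = 12. A pile of size p has a winning move iff p XOR X < p (reduce it to p XOR X).
  21: 21 XOR 12 = 25 ≥ 21 — no move.
  28: 28 XOR 12 = 16 < 28 — winning move (to 16).
  5: 5 XOR 12 = 9 ≥ 5 — no move.
That gives 1 winning move.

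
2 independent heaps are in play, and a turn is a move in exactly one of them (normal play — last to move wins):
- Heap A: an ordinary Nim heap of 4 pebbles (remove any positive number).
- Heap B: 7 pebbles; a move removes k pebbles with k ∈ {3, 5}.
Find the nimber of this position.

Heap A is a plain Nim heap of size 4, so its Grundy value is 4.
Build the Grundy sequence for heap B with g(k) = mex{g(k−s) : s ∈ {3, 5}, s ≤ k}:
k:     0  1  2  3  4  5  6  7
g(k):  0  0  0  1  1  1  2  2
So g(7) = 2.
By the Sprague-Grundy theorem, the Grundy value of a sum of independent games is the XOR of the component values.
Combined value = 4 XOR 2 = 6.

6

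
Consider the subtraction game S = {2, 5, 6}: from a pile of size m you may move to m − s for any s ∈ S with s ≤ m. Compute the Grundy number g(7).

Build the Grundy sequence with g(k) = mex{g(k−s) : s ∈ {2, 5, 6}, s ≤ k}:
g(0) = mex{} = 0
g(1) = mex{} = 0
g(2) = mex{0} = 1
g(3) = mex{0} = 1
g(4) = mex{1} = 0
g(5) = mex{0,1} = 2
g(6) = mex{0} = 1
g(7) = mex{0,1,2} = 3
So g(7) = 3.

3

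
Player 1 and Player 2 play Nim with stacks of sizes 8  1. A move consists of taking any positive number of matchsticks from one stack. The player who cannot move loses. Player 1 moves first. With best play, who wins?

Player 1 wins

Nim-sum: 8 XOR 1 = 9.
The nim-sum is 9 ≠ 0, so this is an N-position: the player to move can win; Player 1 has a winning move.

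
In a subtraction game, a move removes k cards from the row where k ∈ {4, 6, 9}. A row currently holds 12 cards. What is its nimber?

3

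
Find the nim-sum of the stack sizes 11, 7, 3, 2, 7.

Nim-sum: 11 ⊕ 7 ⊕ 3 ⊕ 2 ⊕ 7 = 10.

10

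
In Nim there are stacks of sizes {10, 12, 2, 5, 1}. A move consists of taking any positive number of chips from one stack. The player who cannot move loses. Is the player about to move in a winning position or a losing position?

Losing position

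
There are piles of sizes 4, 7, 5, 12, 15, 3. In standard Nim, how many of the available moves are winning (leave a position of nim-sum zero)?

5

Write each in binary and XOR column by column:
  0100  (4)
  0111  (7)
  0101  (5)
  1100  (12)
  1111  (15)
  0011  (3)
  ----
  0110  (6)
The overall nim-sum is X = 6. A pile of size p has a winning move iff p XOR X < p (reduce it to p XOR X).
  4: 4 XOR 6 = 2 < 4 — winning move (to 2).
  7: 7 XOR 6 = 1 < 7 — winning move (to 1).
  5: 5 XOR 6 = 3 < 5 — winning move (to 3).
  12: 12 XOR 6 = 10 < 12 — winning move (to 10).
  15: 15 XOR 6 = 9 < 15 — winning move (to 9).
  3: 3 XOR 6 = 5 ≥ 3 — no move.
That gives 5 winning moves.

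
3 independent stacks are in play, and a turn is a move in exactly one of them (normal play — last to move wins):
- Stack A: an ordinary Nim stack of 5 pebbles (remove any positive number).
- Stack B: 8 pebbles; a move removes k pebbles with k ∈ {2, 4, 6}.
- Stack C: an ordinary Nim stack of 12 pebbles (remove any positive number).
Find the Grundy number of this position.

Stack A is a plain Nim stack of size 5, so its Grundy value is 5.
Grundy values for stack B (subtraction set {2, 4, 6}):
g(0) = mex{} = 0
g(1) = mex{} = 0
g(2) = mex{0} = 1
g(3) = mex{0} = 1
g(4) = mex{0,1} = 2
g(5) = mex{0,1} = 2
g(6) = mex{0,1,2} = 3
g(7) = mex{0,1,2} = 3
g(8) = mex{1,2,3} = 0
So g(8) = 0.
Stack C is a plain Nim stack of size 12, so its Grundy value is 12.
By the Sprague-Grundy theorem, the Grundy value of a sum of independent games is the XOR of the component values.
Combined value = 5 XOR 0 XOR 12 = 9.

9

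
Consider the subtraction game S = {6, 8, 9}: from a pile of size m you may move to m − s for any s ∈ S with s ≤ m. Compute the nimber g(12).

Grundy values for subtraction set {6, 8, 9}:
k:     0  1  2  3  4  5  6  7  8  9 10 11 12
g(k):  0  0  0  0  0  0  1  1  1  1  1  1  2
So g(12) = 2.

2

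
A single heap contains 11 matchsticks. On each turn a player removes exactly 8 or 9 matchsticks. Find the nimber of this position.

1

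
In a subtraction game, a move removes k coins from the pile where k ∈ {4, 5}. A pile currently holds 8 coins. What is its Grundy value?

2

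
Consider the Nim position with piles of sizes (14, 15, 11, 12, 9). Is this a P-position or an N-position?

In binary:
  1110  (14)
  1111  (15)
  1011  (11)
  1100  (12)
  1001  (9)
  ----
  1111  (15)
The nim-sum is 15 ≠ 0, so this is an N-position: the player to move can win.

N-position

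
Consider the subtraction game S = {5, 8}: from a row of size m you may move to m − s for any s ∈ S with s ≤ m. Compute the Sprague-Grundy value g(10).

2

Build the Grundy sequence with g(k) = mex{g(k−s) : s ∈ {5, 8}, s ≤ k}:
k:     0  1  2  3  4  5  6  7  8  9 10
g(k):  0  0  0  0  0  1  1  1  1  1  2
So g(10) = 2.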